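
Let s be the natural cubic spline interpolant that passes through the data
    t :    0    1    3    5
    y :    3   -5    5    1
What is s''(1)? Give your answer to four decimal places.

16.0909

Let m_i = s''(x_i). Step sizes h_i = 1, 2, 2; slopes of the chords Δ_i = (y_(i+1) - y_i)/h_i = -8, 5, -2.
  1·m_0 + 6·m_1 + 2·m_2 = 6(Δ_1 - Δ_0) = 78
  2·m_1 + 8·m_2 + 2·m_3 = 6(Δ_2 - Δ_1) = -42
Natural end conditions: m_0 = m_3 = 0.
Hence m_0 = 0, m_1 = 177/11, m_2 = -102/11, m_3 = 0.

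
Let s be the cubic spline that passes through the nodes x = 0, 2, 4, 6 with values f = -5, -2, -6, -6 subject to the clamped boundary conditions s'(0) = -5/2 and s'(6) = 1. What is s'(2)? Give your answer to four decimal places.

Put σ_i = s'' at the i-th knot. Here h = (2, 2, 2) and Δ = (3/2, -2, 0), so the interior equations h_(i-1)·σ_(i-1) + 2(h_(i-1)+h_i)·σ_i + h_i·σ_(i+1) = 6(Δ_i − Δ_(i-1)) read
  2·σ_0 + 8·σ_1 + 2·σ_2 = 6(Δ_1 - Δ_0) = -21
  2·σ_1 + 8·σ_2 + 2·σ_3 = 6(Δ_2 - Δ_1) = 12
Clamped end conditions give two more equations: 2h_0·σ_0 + h_0·σ_1 = 6(Δ_0 - s'(0)) = 24 and h_2·σ_2 + 2h_2·σ_3 = 6(s'(6) - Δ_2) = 6.
Forward elimination and back-substitution give σ_0 = 263/30, σ_1 = -83/15, σ_2 = 43/15, σ_3 = 1/15.
On [2, 4], s'(x) = b_1 + 2c_1·(x - 2) + 3d_1·(x - 2)² with b_1 = Δ_1 - h_1(2σ_1 + σ_2)/6 = 11/15, c_1 = σ_1/2 = -83/30, d_1 = (σ_2 - σ_1)/(6h_1) = 7/10. So s'(2) = 11/15.

0.7333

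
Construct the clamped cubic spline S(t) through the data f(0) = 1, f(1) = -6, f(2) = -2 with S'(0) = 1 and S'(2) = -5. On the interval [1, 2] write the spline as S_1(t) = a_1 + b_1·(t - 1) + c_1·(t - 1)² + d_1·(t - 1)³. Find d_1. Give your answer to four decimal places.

-14.2500

Let M_i = S''(x_i). Step sizes h_i = 1, 1; slopes of the chords Δ_i = (y_(i+1) - y_i)/h_i = -7, 4.
  1·M_0 + 4·M_1 + 1·M_2 = 6(Δ_1 - Δ_0) = 66
Clamped end conditions give two more equations: 2h_0·M_0 + h_0·M_1 = 6(Δ_0 - S'(0)) = -48 and h_1·M_1 + 2h_1·M_2 = 6(S'(2) - Δ_1) = -54.
Forward elimination and back-substitution give M_0 = -87/2, M_1 = 39, M_2 = -93/2.
On [1, 2], with S_1(t) = a_1 + b_1·(t - 1) + c_1·(t - 1)² + d_1·(t - 1)³: c_1 = M_1/2 = 39/2, d_1 = (M_2 - M_1)/(6h_1) = -57/4, b_1 = Δ_1 - h_1(2M_1 + M_2)/6 = -5/4.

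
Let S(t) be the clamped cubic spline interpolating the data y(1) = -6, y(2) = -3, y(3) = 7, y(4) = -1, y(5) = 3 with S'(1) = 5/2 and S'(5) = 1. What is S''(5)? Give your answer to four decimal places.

With M_i denoting the second derivative at x_i, h_i = 1, 1, 1, 1, and Δ_i = (y_(i+1) − y_i)/h_i = 3, 10, -8, 4:
  1·M_0 + 4·M_1 + 1·M_2 = 6(Δ_1 - Δ_0) = 42
  1·M_1 + 4·M_2 + 1·M_3 = 6(Δ_2 - Δ_1) = -108
  1·M_2 + 4·M_3 + 1·M_4 = 6(Δ_3 - Δ_2) = 72
Clamped end conditions give two more equations: 2h_0·M_0 + h_0·M_1 = 6(Δ_0 - S'(1)) = 3 and h_3·M_3 + 2h_3·M_4 = 6(S'(5) - Δ_3) = -18.
Hence M_0 = -573/56, M_1 = 657/28, M_2 = -333/8, M_3 = 981/28, M_4 = -1485/56.

-26.5179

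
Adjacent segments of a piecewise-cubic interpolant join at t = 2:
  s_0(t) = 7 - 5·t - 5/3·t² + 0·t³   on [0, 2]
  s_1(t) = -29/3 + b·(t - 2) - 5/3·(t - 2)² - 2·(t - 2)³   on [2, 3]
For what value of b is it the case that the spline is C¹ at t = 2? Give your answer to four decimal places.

s_0'(t) = -5 - 10/3·t + 0·t², so s_0'(2) = -35/3. On the right, s_1'(2) = b, so b = -35/3.

-11.6667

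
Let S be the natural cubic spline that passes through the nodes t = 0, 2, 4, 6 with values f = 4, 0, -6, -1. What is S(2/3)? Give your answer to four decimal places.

3.0420

Write m_i for S''(x_i). With h_i = 2, 2, 2 and divided differences Δ_i = -2, -3, 5/2, the continuity of S' gives the tridiagonal system
  2·m_0 + 8·m_1 + 2·m_2 = 6(Δ_1 - Δ_0) = -6
  2·m_1 + 8·m_2 + 2·m_3 = 6(Δ_2 - Δ_1) = 33
Natural end conditions: m_0 = m_3 = 0.
Hence m_0 = 0, m_1 = -19/10, m_2 = 23/5, m_3 = 0.
On [0, 2], S(t) = 4 - 41/30·t + 0·t² - 19/120·t³.
With t = 2/3: S(2/3) = 1232/405.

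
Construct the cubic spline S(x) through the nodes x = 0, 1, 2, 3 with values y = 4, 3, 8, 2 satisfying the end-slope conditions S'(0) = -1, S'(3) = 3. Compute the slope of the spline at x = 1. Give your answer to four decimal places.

With m_i denoting the second derivative at x_i, h_i = 1, 1, 1, and Δ_i = (y_(i+1) − y_i)/h_i = -1, 5, -6:
  1·m_0 + 4·m_1 + 1·m_2 = 6(Δ_1 - Δ_0) = 36
  1·m_1 + 4·m_2 + 1·m_3 = 6(Δ_2 - Δ_1) = -66
Clamped end conditions give two more equations: 2h_0·m_0 + h_0·m_1 = 6(Δ_0 - S'(0)) = 0 and h_2·m_2 + 2h_2·m_3 = 6(S'(3) - Δ_2) = 54.
Solving the tridiagonal system: m_0 = -146/15, m_1 = 292/15, m_2 = -482/15, m_3 = 646/15.
On [1, 2], S'(x) = b_1 + 2c_1·(x - 1) + 3d_1·(x - 1)² with b_1 = Δ_1 - h_1(2m_1 + m_2)/6 = 58/15, c_1 = m_1/2 = 146/15, d_1 = (m_2 - m_1)/(6h_1) = -43/5. So S'(1) = 58/15.

3.8667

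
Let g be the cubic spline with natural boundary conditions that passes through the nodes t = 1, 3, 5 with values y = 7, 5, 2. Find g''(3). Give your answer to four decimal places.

Let m_i = g''(x_i). Step sizes h_i = 2, 2; slopes of the chords Δ_i = (y_(i+1) - y_i)/h_i = -1, -3/2.
  2·m_0 + 8·m_1 + 2·m_2 = 6(Δ_1 - Δ_0) = -3
Natural end conditions: m_0 = m_2 = 0.
Hence m_0 = 0, m_1 = -3/8, m_2 = 0.

-0.3750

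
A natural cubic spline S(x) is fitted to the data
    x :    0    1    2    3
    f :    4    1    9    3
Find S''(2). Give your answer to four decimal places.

-26.8000

Let m_i = S''(x_i). Step sizes h_i = 1, 1, 1; slopes of the chords Δ_i = (y_(i+1) - y_i)/h_i = -3, 8, -6.
  1·m_0 + 4·m_1 + 1·m_2 = 6(Δ_1 - Δ_0) = 66
  1·m_1 + 4·m_2 + 1·m_3 = 6(Δ_2 - Δ_1) = -84
Natural end conditions: m_0 = m_3 = 0.
Hence m_0 = 0, m_1 = 116/5, m_2 = -134/5, m_3 = 0.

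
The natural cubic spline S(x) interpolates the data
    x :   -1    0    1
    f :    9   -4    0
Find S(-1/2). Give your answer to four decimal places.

Let M_i = S''(x_i). Step sizes h_i = 1, 1; slopes of the chords Δ_i = (y_(i+1) - y_i)/h_i = -13, 4.
  1·M_0 + 4·M_1 + 1·M_2 = 6(Δ_1 - Δ_0) = 102
Natural end conditions: M_0 = M_2 = 0.
Solving the tridiagonal system: M_0 = 0, M_1 = 51/2, M_2 = 0.
On [-1, 0], S(x) = 9 - 69/4·(x + 1) + 0·(x + 1)² + 17/4·(x + 1)³.
With (x + 1) = 1/2: S(-1/2) = 29/32.

0.9063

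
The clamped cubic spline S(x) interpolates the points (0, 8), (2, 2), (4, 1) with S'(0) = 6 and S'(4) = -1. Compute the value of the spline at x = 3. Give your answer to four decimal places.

0.7813

Let m_i = S''(x_i). Step sizes h_i = 2, 2; slopes of the chords Δ_i = (y_(i+1) - y_i)/h_i = -3, -1/2.
  2·m_0 + 8·m_1 + 2·m_2 = 6(Δ_1 - Δ_0) = 15
Clamped end conditions give two more equations: 2h_0·m_0 + h_0·m_1 = 6(Δ_0 - S'(0)) = -54 and h_1·m_1 + 2h_1·m_2 = 6(S'(4) - Δ_1) = -3.
Hence m_0 = -137/8, m_1 = 29/4, m_2 = -35/8.
On [2, 4], S(x) = 2 - 31/8·(x - 2) + 29/8·(x - 2)² - 31/32·(x - 2)³.
With (x - 2) = 1: S(3) = 25/32.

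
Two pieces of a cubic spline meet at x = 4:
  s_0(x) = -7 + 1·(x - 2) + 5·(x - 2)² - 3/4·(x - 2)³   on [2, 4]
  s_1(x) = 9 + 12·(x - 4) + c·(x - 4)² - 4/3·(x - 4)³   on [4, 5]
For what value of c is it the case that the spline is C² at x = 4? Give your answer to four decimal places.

0.5000

s_0''(x) = 10 - 9/2·(x - 2), so s_0''(4) = 1. On the right, s_1''(4) = 2c, so c = 1/2.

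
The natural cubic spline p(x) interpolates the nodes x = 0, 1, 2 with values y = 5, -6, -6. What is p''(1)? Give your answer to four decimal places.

16.5000

With m_i denoting the second derivative at x_i, h_i = 1, 1, and Δ_i = (y_(i+1) − y_i)/h_i = -11, 0:
  1·m_0 + 4·m_1 + 1·m_2 = 6(Δ_1 - Δ_0) = 66
Natural end conditions: m_0 = m_2 = 0.
Forward elimination and back-substitution give m_0 = 0, m_1 = 33/2, m_2 = 0.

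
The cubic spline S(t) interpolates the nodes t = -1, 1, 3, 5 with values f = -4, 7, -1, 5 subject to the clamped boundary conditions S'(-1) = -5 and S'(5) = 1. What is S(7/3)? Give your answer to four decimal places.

With σ_i denoting the second derivative at x_i, h_i = 2, 2, 2, and Δ_i = (y_(i+1) − y_i)/h_i = 11/2, -4, 3:
  2·σ_0 + 8·σ_1 + 2·σ_2 = 6(Δ_1 - Δ_0) = -57
  2·σ_1 + 8·σ_2 + 2·σ_3 = 6(Δ_2 - Δ_1) = 42
Clamped end conditions give two more equations: 2h_0·σ_0 + h_0·σ_1 = 6(Δ_0 - S'(-1)) = 63 and h_2·σ_2 + 2h_2·σ_3 = 6(S'(5) - Δ_2) = -12.
Forward elimination and back-substitution give σ_0 = 237/10, σ_1 = -159/10, σ_2 = 57/5, σ_3 = -87/10.
On [1, 3], S(t) = 7 + 14/5·(t - 1) - 159/20·(t - 1)² + 91/40·(t - 1)³.
With (t - 1) = 4/3: S(7/3) = 269/135.

1.9926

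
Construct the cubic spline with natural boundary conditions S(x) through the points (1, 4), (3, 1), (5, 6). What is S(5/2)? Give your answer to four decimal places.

Put M_i = S'' at the i-th knot. Here h = (2, 2) and Δ = (-3/2, 5/2), so the interior equations h_(i-1)·M_(i-1) + 2(h_(i-1)+h_i)·M_i + h_i·M_(i+1) = 6(Δ_i − Δ_(i-1)) read
  2·M_0 + 8·M_1 + 2·M_2 = 6(Δ_1 - Δ_0) = 24
Natural end conditions: M_0 = M_2 = 0.
Hence M_0 = 0, M_1 = 3, M_2 = 0.
On [1, 3], S(x) = 4 - 5/2·(x - 1) + 0·(x - 1)² + 1/4·(x - 1)³.
With (x - 1) = 3/2: S(5/2) = 35/32.

1.0938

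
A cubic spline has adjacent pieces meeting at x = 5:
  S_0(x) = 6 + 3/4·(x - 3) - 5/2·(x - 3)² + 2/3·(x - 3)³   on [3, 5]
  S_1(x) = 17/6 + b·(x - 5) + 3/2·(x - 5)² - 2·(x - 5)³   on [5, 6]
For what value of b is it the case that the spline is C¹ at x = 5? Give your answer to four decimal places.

-1.2500

S_0'(x) = 3/4 - 5·(x - 3) + 2·(x - 3)², so S_0'(5) = -5/4. On the right, S_1'(5) = b, so b = -5/4.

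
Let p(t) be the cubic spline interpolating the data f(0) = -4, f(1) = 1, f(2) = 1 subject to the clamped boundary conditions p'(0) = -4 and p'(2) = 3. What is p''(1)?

Put σ_i = p'' at the i-th knot. Here h = (1, 1) and Δ = (5, 0), so the interior equations h_(i-1)·σ_(i-1) + 2(h_(i-1)+h_i)·σ_i + h_i·σ_(i+1) = 6(Δ_i − Δ_(i-1)) read
  1·σ_0 + 4·σ_1 + 1·σ_2 = 6(Δ_1 - Δ_0) = -30
Clamped end conditions give two more equations: 2h_0·σ_0 + h_0·σ_1 = 6(Δ_0 - p'(0)) = 54 and h_1·σ_1 + 2h_1·σ_2 = 6(p'(2) - Δ_1) = 18.
Solving: σ_0 = 38, σ_1 = -22, σ_2 = 20.

-22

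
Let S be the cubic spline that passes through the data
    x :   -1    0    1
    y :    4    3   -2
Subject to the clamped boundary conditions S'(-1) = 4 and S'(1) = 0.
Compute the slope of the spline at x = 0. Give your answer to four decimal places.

With m_i denoting the second derivative at x_i, h_i = 1, 1, and Δ_i = (y_(i+1) − y_i)/h_i = -1, -5:
  1·m_0 + 4·m_1 + 1·m_2 = 6(Δ_1 - Δ_0) = -24
Clamped end conditions give two more equations: 2h_0·m_0 + h_0·m_1 = 6(Δ_0 - S'(-1)) = -30 and h_1·m_1 + 2h_1·m_2 = 6(S'(1) - Δ_1) = 30.
Hence m_0 = -11, m_1 = -8, m_2 = 19.
On [0, 1], S'(x) = b_1 + 2c_1·x + 3d_1·x² with b_1 = Δ_1 - h_1(2m_1 + m_2)/6 = -11/2, c_1 = m_1/2 = -4, d_1 = (m_2 - m_1)/(6h_1) = 9/2. So S'(0) = -11/2.

-5.5000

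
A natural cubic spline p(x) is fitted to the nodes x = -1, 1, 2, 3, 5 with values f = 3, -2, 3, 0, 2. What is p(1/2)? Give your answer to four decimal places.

Let M_i = p''(x_i). Step sizes h_i = 2, 1, 1, 2; slopes of the chords Δ_i = (y_(i+1) - y_i)/h_i = -5/2, 5, -3, 1.
  2·M_0 + 6·M_1 + 1·M_2 = 6(Δ_1 - Δ_0) = 45
  1·M_1 + 4·M_2 + 1·M_3 = 6(Δ_2 - Δ_1) = -48
  1·M_2 + 6·M_3 + 2·M_4 = 6(Δ_3 - Δ_2) = 24
Natural end conditions: M_0 = M_4 = 0.
Hence M_0 = 0, M_1 = 449/44, M_2 = -357/22, M_3 = 295/44, M_4 = 0.
On [-1, 1], p(x) = 3 - 779/132·(x + 1) + 0·(x + 1)² + 449/528·(x + 1)³.
With (x + 1) = 3/2: p(1/2) = -4199/1408.

-2.9822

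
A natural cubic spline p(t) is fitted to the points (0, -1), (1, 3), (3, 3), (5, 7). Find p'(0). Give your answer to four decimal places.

4.8182

Write M_i for p''(x_i). With h_i = 1, 2, 2 and divided differences Δ_i = 4, 0, 2, the continuity of p' gives the tridiagonal system
  1·M_0 + 6·M_1 + 2·M_2 = 6(Δ_1 - Δ_0) = -24
  2·M_1 + 8·M_2 + 2·M_3 = 6(Δ_2 - Δ_1) = 12
Natural end conditions: M_0 = M_3 = 0.
Hence M_0 = 0, M_1 = -54/11, M_2 = 30/11, M_3 = 0.
On [0, 1], p'(t) = b_0 + 2c_0·t + 3d_0·t² with b_0 = Δ_0 - h_0(2M_0 + M_1)/6 = 53/11, c_0 = M_0/2 = 0, d_0 = (M_1 - M_0)/(6h_0) = -9/11. So p'(0) = 53/11.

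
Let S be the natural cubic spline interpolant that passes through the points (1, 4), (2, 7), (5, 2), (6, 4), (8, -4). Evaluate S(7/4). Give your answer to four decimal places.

6.5591

Write σ_i for S''(x_i). With h_i = 1, 3, 1, 2 and divided differences Δ_i = 3, -5/3, 2, -4, the continuity of S' gives the tridiagonal system
  1·σ_0 + 8·σ_1 + 3·σ_2 = 6(Δ_1 - Δ_0) = -28
  3·σ_1 + 8·σ_2 + 1·σ_3 = 6(Δ_2 - Δ_1) = 22
  1·σ_2 + 6·σ_3 + 2·σ_4 = 6(Δ_3 - Δ_2) = -36
Natural end conditions: σ_0 = σ_4 = 0.
Solving: σ_0 = 0, σ_1 = -130/23, σ_2 = 132/23, σ_3 = -160/23, σ_4 = 0.
On [1, 2], S(t) = 4 + 272/69·(t - 1) + 0·(t - 1)² - 65/69·(t - 1)³.
With (t - 1) = 3/4: S(7/4) = 9655/1472.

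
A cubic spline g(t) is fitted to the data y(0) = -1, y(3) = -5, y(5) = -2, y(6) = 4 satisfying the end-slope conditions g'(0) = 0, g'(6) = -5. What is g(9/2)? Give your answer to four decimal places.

With m_i denoting the second derivative at x_i, h_i = 3, 2, 1, and Δ_i = (y_(i+1) − y_i)/h_i = -4/3, 3/2, 6:
  3·m_0 + 10·m_1 + 2·m_2 = 6(Δ_1 - Δ_0) = 17
  2·m_1 + 6·m_2 + 1·m_3 = 6(Δ_2 - Δ_1) = 27
Clamped end conditions give two more equations: 2h_0·m_0 + h_0·m_1 = 6(Δ_0 - g'(0)) = -8 and h_2·m_2 + 2h_2·m_3 = 6(g'(6) - Δ_2) = -66.
Solving the tridiagonal system: m_0 = -73/57, m_1 = -2/19, m_2 = 208/19, m_3 = -731/19.
On [3, 5], g(t) = -5 - 79/38·(t - 3) - 1/19·(t - 3)² + 35/38·(t - 3)³.
With (t - 3) = 3/2: g(9/2) = -1559/304.

-5.1283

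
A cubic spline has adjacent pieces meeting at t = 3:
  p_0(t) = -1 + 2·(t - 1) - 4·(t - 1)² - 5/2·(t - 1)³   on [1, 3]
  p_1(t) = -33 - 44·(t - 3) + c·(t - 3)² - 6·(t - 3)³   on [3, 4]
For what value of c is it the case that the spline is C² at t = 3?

p_0''(t) = -8 - 15·(t - 1), so p_0''(3) = -38. On the right, p_1''(3) = 2c, so c = -19.

-19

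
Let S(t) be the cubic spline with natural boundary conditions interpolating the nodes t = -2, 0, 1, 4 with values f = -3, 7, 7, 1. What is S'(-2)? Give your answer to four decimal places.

6.6170

Let M_i = S''(x_i). Step sizes h_i = 2, 1, 3; slopes of the chords Δ_i = (y_(i+1) - y_i)/h_i = 5, 0, -2.
  2·M_0 + 6·M_1 + 1·M_2 = 6(Δ_1 - Δ_0) = -30
  1·M_1 + 8·M_2 + 3·M_3 = 6(Δ_2 - Δ_1) = -12
Natural end conditions: M_0 = M_3 = 0.
Forward elimination and back-substitution give M_0 = 0, M_1 = -228/47, M_2 = -42/47, M_3 = 0.
On [-2, 0], S'(t) = b_0 + 2c_0·(t + 2) + 3d_0·(t + 2)² with b_0 = Δ_0 - h_0(2M_0 + M_1)/6 = 311/47, c_0 = M_0/2 = 0, d_0 = (M_1 - M_0)/(6h_0) = -19/47. So S'(-2) = 311/47.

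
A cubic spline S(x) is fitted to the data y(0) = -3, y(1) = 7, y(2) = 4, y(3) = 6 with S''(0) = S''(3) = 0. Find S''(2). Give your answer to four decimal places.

13.2000

Put M_i = S'' at the i-th knot. Here h = (1, 1, 1) and Δ = (10, -3, 2), so the interior equations h_(i-1)·M_(i-1) + 2(h_(i-1)+h_i)·M_i + h_i·M_(i+1) = 6(Δ_i − Δ_(i-1)) read
  1·M_0 + 4·M_1 + 1·M_2 = 6(Δ_1 - Δ_0) = -78
  1·M_1 + 4·M_2 + 1·M_3 = 6(Δ_2 - Δ_1) = 30
Natural end conditions: M_0 = M_3 = 0.
Solving: M_0 = 0, M_1 = -114/5, M_2 = 66/5, M_3 = 0.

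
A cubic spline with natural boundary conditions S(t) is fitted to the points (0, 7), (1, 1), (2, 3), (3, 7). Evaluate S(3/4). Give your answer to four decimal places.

1.8438

With M_i denoting the second derivative at x_i, h_i = 1, 1, 1, and Δ_i = (y_(i+1) − y_i)/h_i = -6, 2, 4:
  1·M_0 + 4·M_1 + 1·M_2 = 6(Δ_1 - Δ_0) = 48
  1·M_1 + 4·M_2 + 1·M_3 = 6(Δ_2 - Δ_1) = 12
Natural end conditions: M_0 = M_3 = 0.
Solving: M_0 = 0, M_1 = 12, M_2 = 0, M_3 = 0.
On [0, 1], S(t) = 7 - 8·t + 0·t² + 2·t³.
With t = 3/4: S(3/4) = 59/32.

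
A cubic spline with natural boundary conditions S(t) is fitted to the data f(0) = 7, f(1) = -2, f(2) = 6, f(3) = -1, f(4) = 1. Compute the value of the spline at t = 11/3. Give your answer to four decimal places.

-0.7884

Write m_i for S''(x_i). With h_i = 1, 1, 1, 1 and divided differences Δ_i = -9, 8, -7, 2, the continuity of S' gives the tridiagonal system
  1·m_0 + 4·m_1 + 1·m_2 = 6(Δ_1 - Δ_0) = 102
  1·m_1 + 4·m_2 + 1·m_3 = 6(Δ_2 - Δ_1) = -90
  1·m_2 + 4·m_3 + 1·m_4 = 6(Δ_3 - Δ_2) = 54
Natural end conditions: m_0 = m_4 = 0.
Hence m_0 = 0, m_1 = 243/7, m_2 = -258/7, m_3 = 159/7, m_4 = 0.
On [3, 4], S(t) = -1 - 39/7·(t - 3) + 159/14·(t - 3)² - 53/14·(t - 3)³.
With (t - 3) = 2/3: S(11/3) = -149/189.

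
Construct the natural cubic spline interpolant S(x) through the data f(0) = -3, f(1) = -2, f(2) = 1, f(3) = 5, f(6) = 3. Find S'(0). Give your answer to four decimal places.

0.5747

With M_i denoting the second derivative at x_i, h_i = 1, 1, 1, 3, and Δ_i = (y_(i+1) − y_i)/h_i = 1, 3, 4, -2/3:
  1·M_0 + 4·M_1 + 1·M_2 = 6(Δ_1 - Δ_0) = 12
  1·M_1 + 4·M_2 + 1·M_3 = 6(Δ_2 - Δ_1) = 6
  1·M_2 + 8·M_3 + 3·M_4 = 6(Δ_3 - Δ_2) = -28
Natural end conditions: M_0 = M_4 = 0.
Solving the tridiagonal system: M_0 = 0, M_1 = 74/29, M_2 = 52/29, M_3 = -108/29, M_4 = 0.
On [0, 1], S'(x) = b_0 + 2c_0·x + 3d_0·x² with b_0 = Δ_0 - h_0(2M_0 + M_1)/6 = 50/87, c_0 = M_0/2 = 0, d_0 = (M_1 - M_0)/(6h_0) = 37/87. So S'(0) = 50/87.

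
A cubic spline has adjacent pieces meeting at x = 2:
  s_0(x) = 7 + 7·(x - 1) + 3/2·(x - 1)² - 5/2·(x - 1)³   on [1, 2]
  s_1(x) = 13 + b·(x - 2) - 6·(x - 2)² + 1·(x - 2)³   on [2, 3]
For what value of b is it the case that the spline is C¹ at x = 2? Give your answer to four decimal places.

2.5000

s_0'(x) = 7 + 3·(x - 1) - 15/2·(x - 1)², so s_0'(2) = 5/2. On the right, s_1'(2) = b, so b = 5/2.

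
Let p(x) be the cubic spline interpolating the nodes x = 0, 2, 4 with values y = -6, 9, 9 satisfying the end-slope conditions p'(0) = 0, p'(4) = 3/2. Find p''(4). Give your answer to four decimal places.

Put σ_i = p'' at the i-th knot. Here h = (2, 2) and Δ = (15/2, 0), so the interior equations h_(i-1)·σ_(i-1) + 2(h_(i-1)+h_i)·σ_i + h_i·σ_(i+1) = 6(Δ_i − Δ_(i-1)) read
  2·σ_0 + 8·σ_1 + 2·σ_2 = 6(Δ_1 - Δ_0) = -45
Clamped end conditions give two more equations: 2h_0·σ_0 + h_0·σ_1 = 6(Δ_0 - p'(0)) = 45 and h_1·σ_1 + 2h_1·σ_2 = 6(p'(4) - Δ_1) = 9.
Forward elimination and back-substitution give σ_0 = 69/4, σ_1 = -12, σ_2 = 33/4.

8.2500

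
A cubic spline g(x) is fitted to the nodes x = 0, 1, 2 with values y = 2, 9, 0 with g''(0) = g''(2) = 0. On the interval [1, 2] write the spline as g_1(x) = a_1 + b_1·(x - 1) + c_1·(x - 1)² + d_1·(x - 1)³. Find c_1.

Let σ_i = g''(x_i). Step sizes h_i = 1, 1; slopes of the chords Δ_i = (y_(i+1) - y_i)/h_i = 7, -9.
  1·σ_0 + 4·σ_1 + 1·σ_2 = 6(Δ_1 - Δ_0) = -96
Natural end conditions: σ_0 = σ_2 = 0.
Hence σ_0 = 0, σ_1 = -24, σ_2 = 0.
On [1, 2], with g_1(x) = a_1 + b_1·(x - 1) + c_1·(x - 1)² + d_1·(x - 1)³: c_1 = σ_1/2 = -12, d_1 = (σ_2 - σ_1)/(6h_1) = 4, b_1 = Δ_1 - h_1(2σ_1 + σ_2)/6 = -1.

-12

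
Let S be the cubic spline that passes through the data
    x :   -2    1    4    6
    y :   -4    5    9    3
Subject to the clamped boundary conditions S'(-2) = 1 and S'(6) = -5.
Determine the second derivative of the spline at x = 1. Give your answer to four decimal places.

Put m_i = S'' at the i-th knot. Here h = (3, 3, 2) and Δ = (3, 4/3, -3), so the interior equations h_(i-1)·m_(i-1) + 2(h_(i-1)+h_i)·m_i + h_i·m_(i+1) = 6(Δ_i − Δ_(i-1)) read
  3·m_0 + 12·m_1 + 3·m_2 = 6(Δ_1 - Δ_0) = -10
  3·m_1 + 10·m_2 + 2·m_3 = 6(Δ_2 - Δ_1) = -26
Clamped end conditions give two more equations: 2h_0·m_0 + h_0·m_1 = 6(Δ_0 - S'(-2)) = 12 and h_2·m_2 + 2h_2·m_3 = 6(S'(6) - Δ_2) = -12.
Solving the tridiagonal system: m_0 = 142/57, m_1 = -56/57, m_2 = -36/19, m_3 = -39/19.

-0.9825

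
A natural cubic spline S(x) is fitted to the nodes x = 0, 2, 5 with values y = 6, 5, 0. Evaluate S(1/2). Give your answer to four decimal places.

Put m_i = S'' at the i-th knot. Here h = (2, 3) and Δ = (-1/2, -5/3), so the interior equations h_(i-1)·m_(i-1) + 2(h_(i-1)+h_i)·m_i + h_i·m_(i+1) = 6(Δ_i − Δ_(i-1)) read
  2·m_0 + 10·m_1 + 3·m_2 = 6(Δ_1 - Δ_0) = -7
Natural end conditions: m_0 = m_2 = 0.
Forward elimination and back-substitution give m_0 = 0, m_1 = -7/10, m_2 = 0.
On [0, 2], S(x) = 6 - 4/15·x + 0·x² - 7/120·x³.
With x = 1/2: S(1/2) = 375/64.

5.8594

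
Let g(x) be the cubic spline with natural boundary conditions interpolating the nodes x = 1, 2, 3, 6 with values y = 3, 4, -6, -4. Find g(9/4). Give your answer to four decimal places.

2.1386

Let M_i = g''(x_i). Step sizes h_i = 1, 1, 3; slopes of the chords Δ_i = (y_(i+1) - y_i)/h_i = 1, -10, 2/3.
  1·M_0 + 4·M_1 + 1·M_2 = 6(Δ_1 - Δ_0) = -66
  1·M_1 + 8·M_2 + 3·M_3 = 6(Δ_2 - Δ_1) = 64
Natural end conditions: M_0 = M_3 = 0.
Hence M_0 = 0, M_1 = -592/31, M_2 = 322/31, M_3 = 0.
On [2, 3], g(x) = 4 - 499/93·(x - 2) - 296/31·(x - 2)² + 457/93·(x - 2)³.
With (x - 2) = 1/4: g(9/4) = 4243/1984.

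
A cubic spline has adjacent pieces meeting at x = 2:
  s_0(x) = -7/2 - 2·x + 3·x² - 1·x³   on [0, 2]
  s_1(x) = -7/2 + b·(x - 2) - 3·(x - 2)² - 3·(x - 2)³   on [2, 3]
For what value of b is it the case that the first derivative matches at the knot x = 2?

s_0'(x) = -2 + 6·x - 3·x², so s_0'(2) = -2. On the right, s_1'(2) = b, so b = -2.

-2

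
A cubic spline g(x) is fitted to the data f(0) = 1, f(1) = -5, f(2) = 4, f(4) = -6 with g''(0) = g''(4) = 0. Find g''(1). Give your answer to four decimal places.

Let σ_i = g''(x_i). Step sizes h_i = 1, 1, 2; slopes of the chords Δ_i = (y_(i+1) - y_i)/h_i = -6, 9, -5.
  1·σ_0 + 4·σ_1 + 1·σ_2 = 6(Δ_1 - Δ_0) = 90
  1·σ_1 + 6·σ_2 + 2·σ_3 = 6(Δ_2 - Δ_1) = -84
Natural end conditions: σ_0 = σ_3 = 0.
Solving: σ_0 = 0, σ_1 = 624/23, σ_2 = -426/23, σ_3 = 0.

27.1304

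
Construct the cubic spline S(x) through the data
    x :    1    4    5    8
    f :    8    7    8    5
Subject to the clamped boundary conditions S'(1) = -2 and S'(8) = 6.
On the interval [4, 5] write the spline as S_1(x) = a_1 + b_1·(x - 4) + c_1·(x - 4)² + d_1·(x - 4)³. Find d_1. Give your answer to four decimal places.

Write M_i for S''(x_i). With h_i = 3, 1, 3 and divided differences Δ_i = -1/3, 1, -1, the continuity of S' gives the tridiagonal system
  3·M_0 + 8·M_1 + 1·M_2 = 6(Δ_1 - Δ_0) = 8
  1·M_1 + 8·M_2 + 3·M_3 = 6(Δ_2 - Δ_1) = -12
Clamped end conditions give two more equations: 2h_0·M_0 + h_0·M_1 = 6(Δ_0 - S'(1)) = 10 and h_2·M_2 + 2h_2·M_3 = 6(S'(8) - Δ_2) = 42.
Forward elimination and back-substitution give M_0 = 34/33, M_1 = 14/11, M_2 = -58/11, M_3 = 106/11.
On [4, 5], with S_1(x) = a_1 + b_1·(x - 4) + c_1·(x - 4)² + d_1·(x - 4)³: c_1 = M_1/2 = 7/11, d_1 = (M_2 - M_1)/(6h_1) = -12/11, b_1 = Δ_1 - h_1(2M_1 + M_2)/6 = 16/11.

-1.0909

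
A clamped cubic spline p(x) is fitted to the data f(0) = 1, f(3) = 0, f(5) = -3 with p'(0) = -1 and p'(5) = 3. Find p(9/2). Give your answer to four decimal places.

Let σ_i = p''(x_i). Step sizes h_i = 3, 2; slopes of the chords Δ_i = (y_(i+1) - y_i)/h_i = -1/3, -3/2.
  3·σ_0 + 10·σ_1 + 2·σ_2 = 6(Δ_1 - Δ_0) = -7
Clamped end conditions give two more equations: 2h_0·σ_0 + h_0·σ_1 = 6(Δ_0 - p'(0)) = 4 and h_1·σ_1 + 2h_1·σ_2 = 6(p'(5) - Δ_1) = 27.
Solving: σ_0 = 13/6, σ_1 = -3, σ_2 = 33/4.
On [3, 5], p(x) = 0 - 9/4·(x - 3) - 3/2·(x - 3)² + 15/16·(x - 3)³.
With (x - 3) = 3/2: p(9/2) = -459/128.

-3.5859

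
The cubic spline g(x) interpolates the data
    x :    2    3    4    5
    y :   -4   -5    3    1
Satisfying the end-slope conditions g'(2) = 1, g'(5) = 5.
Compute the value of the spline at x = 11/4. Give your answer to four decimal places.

-5.4250

Put M_i = g'' at the i-th knot. Here h = (1, 1, 1) and Δ = (-1, 8, -2), so the interior equations h_(i-1)·M_(i-1) + 2(h_(i-1)+h_i)·M_i + h_i·M_(i+1) = 6(Δ_i − Δ_(i-1)) read
  1·M_0 + 4·M_1 + 1·M_2 = 6(Δ_1 - Δ_0) = 54
  1·M_1 + 4·M_2 + 1·M_3 = 6(Δ_2 - Δ_1) = -60
Clamped end conditions give two more equations: 2h_0·M_0 + h_0·M_1 = 6(Δ_0 - g'(2)) = -12 and h_2·M_2 + 2h_2·M_3 = 6(g'(5) - Δ_2) = 42.
Solving the tridiagonal system: M_0 = -284/15, M_1 = 388/15, M_2 = -458/15, M_3 = 544/15.
On [2, 3], g(x) = -4 + 1·(x - 2) - 142/15·(x - 2)² + 112/15·(x - 2)³.
With (x - 2) = 3/4: g(11/4) = -217/40.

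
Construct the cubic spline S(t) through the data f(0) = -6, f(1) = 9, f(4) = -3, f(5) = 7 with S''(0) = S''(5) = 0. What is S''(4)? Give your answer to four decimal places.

Write M_i for S''(x_i). With h_i = 1, 3, 1 and divided differences Δ_i = 15, -4, 10, the continuity of S' gives the tridiagonal system
  1·M_0 + 8·M_1 + 3·M_2 = 6(Δ_1 - Δ_0) = -114
  3·M_1 + 8·M_2 + 1·M_3 = 6(Δ_2 - Δ_1) = 84
Natural end conditions: M_0 = M_3 = 0.
Forward elimination and back-substitution give M_0 = 0, M_1 = -1164/55, M_2 = 1014/55, M_3 = 0.

18.4364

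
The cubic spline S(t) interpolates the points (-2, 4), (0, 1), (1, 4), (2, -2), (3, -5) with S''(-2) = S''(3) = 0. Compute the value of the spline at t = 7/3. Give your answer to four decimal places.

Write m_i for S''(x_i). With h_i = 2, 1, 1, 1 and divided differences Δ_i = -3/2, 3, -6, -3, the continuity of S' gives the tridiagonal system
  2·m_0 + 6·m_1 + 1·m_2 = 6(Δ_1 - Δ_0) = 27
  1·m_1 + 4·m_2 + 1·m_3 = 6(Δ_2 - Δ_1) = -54
  1·m_2 + 4·m_3 + 1·m_4 = 6(Δ_3 - Δ_2) = 18
Natural end conditions: m_0 = m_4 = 0.
Solving: m_0 = 0, m_1 = 639/86, m_2 = -756/43, m_3 = 765/86, m_4 = 0.
On [2, 3], S(t) = -2 - 513/86·(t - 2) + 765/172·(t - 2)² - 255/172·(t - 2)³.
With (t - 2) = 1/3: S(7/3) = -2747/774.

-3.5491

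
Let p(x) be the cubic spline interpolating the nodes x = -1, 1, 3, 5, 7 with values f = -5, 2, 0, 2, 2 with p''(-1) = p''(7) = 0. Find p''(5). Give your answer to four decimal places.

-1.4732

Put M_i = p'' at the i-th knot. Here h = (2, 2, 2, 2) and Δ = (7/2, -1, 1, 0), so the interior equations h_(i-1)·M_(i-1) + 2(h_(i-1)+h_i)·M_i + h_i·M_(i+1) = 6(Δ_i − Δ_(i-1)) read
  2·M_0 + 8·M_1 + 2·M_2 = 6(Δ_1 - Δ_0) = -27
  2·M_1 + 8·M_2 + 2·M_3 = 6(Δ_2 - Δ_1) = 12
  2·M_2 + 8·M_3 + 2·M_4 = 6(Δ_3 - Δ_2) = -6
Natural end conditions: M_0 = M_4 = 0.
Solving: M_0 = 0, M_1 = -459/112, M_2 = 81/28, M_3 = -165/112, M_4 = 0.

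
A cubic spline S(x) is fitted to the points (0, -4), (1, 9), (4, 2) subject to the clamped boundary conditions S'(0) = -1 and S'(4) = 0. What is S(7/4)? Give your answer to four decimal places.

Put M_i = S'' at the i-th knot. Here h = (1, 3) and Δ = (13, -7/3), so the interior equations h_(i-1)·M_(i-1) + 2(h_(i-1)+h_i)·M_i + h_i·M_(i+1) = 6(Δ_i − Δ_(i-1)) read
  1·M_0 + 8·M_1 + 3·M_2 = 6(Δ_1 - Δ_0) = -92
Clamped end conditions give two more equations: 2h_0·M_0 + h_0·M_1 = 6(Δ_0 - S'(0)) = 84 and h_1·M_1 + 2h_1·M_2 = 6(S'(4) - Δ_1) = 14.
Solving: M_0 = 215/4, M_1 = -47/2, M_2 = 169/12.
On [1, 4], S(x) = 9 + 113/8·(x - 1) - 47/4·(x - 1)² + 451/216·(x - 1)³.
With (x - 1) = 3/4: S(7/4) = 7099/512.

13.8652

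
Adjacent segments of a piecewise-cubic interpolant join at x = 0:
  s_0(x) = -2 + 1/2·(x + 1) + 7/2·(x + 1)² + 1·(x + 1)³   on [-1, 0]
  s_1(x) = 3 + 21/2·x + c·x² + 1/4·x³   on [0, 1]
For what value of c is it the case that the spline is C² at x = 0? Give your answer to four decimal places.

s_0''(x) = 7 + 6·(x + 1), so s_0''(0) = 13. On the right, s_1''(0) = 2c, so c = 13/2.

6.5000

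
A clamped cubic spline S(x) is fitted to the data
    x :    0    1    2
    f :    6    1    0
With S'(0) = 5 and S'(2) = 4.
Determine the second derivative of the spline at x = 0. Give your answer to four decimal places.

Let M_i = S''(x_i). Step sizes h_i = 1, 1; slopes of the chords Δ_i = (y_(i+1) - y_i)/h_i = -5, -1.
  1·M_0 + 4·M_1 + 1·M_2 = 6(Δ_1 - Δ_0) = 24
Clamped end conditions give two more equations: 2h_0·M_0 + h_0·M_1 = 6(Δ_0 - S'(0)) = -60 and h_1·M_1 + 2h_1·M_2 = 6(S'(2) - Δ_1) = 30.
Solving the tridiagonal system: M_0 = -73/2, M_1 = 13, M_2 = 17/2.

-36.5000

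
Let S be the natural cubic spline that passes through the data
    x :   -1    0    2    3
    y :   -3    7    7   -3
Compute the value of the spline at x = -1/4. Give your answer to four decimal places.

Let M_i = S''(x_i). Step sizes h_i = 1, 2, 1; slopes of the chords Δ_i = (y_(i+1) - y_i)/h_i = 10, 0, -10.
  1·M_0 + 6·M_1 + 2·M_2 = 6(Δ_1 - Δ_0) = -60
  2·M_1 + 6·M_2 + 1·M_3 = 6(Δ_2 - Δ_1) = -60
Natural end conditions: M_0 = M_3 = 0.
Forward elimination and back-substitution give M_0 = 0, M_1 = -15/2, M_2 = -15/2, M_3 = 0.
On [-1, 0], S(x) = -3 + 45/4·(x + 1) + 0·(x + 1)² - 5/4·(x + 1)³.
With (x + 1) = 3/4: S(-1/4) = 1257/256.

4.9102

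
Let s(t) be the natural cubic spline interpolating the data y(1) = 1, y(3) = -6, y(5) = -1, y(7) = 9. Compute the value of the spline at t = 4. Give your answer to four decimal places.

-4.7750

With M_i denoting the second derivative at x_i, h_i = 2, 2, 2, and Δ_i = (y_(i+1) − y_i)/h_i = -7/2, 5/2, 5:
  2·M_0 + 8·M_1 + 2·M_2 = 6(Δ_1 - Δ_0) = 36
  2·M_1 + 8·M_2 + 2·M_3 = 6(Δ_2 - Δ_1) = 15
Natural end conditions: M_0 = M_3 = 0.
Solving the tridiagonal system: M_0 = 0, M_1 = 43/10, M_2 = 4/5, M_3 = 0.
On [3, 5], s(t) = -6 - 19/30·(t - 3) + 43/20·(t - 3)² - 7/24·(t - 3)³.
With (t - 3) = 1: s(4) = -191/40.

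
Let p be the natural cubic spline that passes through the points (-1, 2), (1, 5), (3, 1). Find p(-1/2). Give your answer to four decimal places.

3.1602

Let m_i = p''(x_i). Step sizes h_i = 2, 2; slopes of the chords Δ_i = (y_(i+1) - y_i)/h_i = 3/2, -2.
  2·m_0 + 8·m_1 + 2·m_2 = 6(Δ_1 - Δ_0) = -21
Natural end conditions: m_0 = m_2 = 0.
Solving the tridiagonal system: m_0 = 0, m_1 = -21/8, m_2 = 0.
On [-1, 1], p(t) = 2 + 19/8·(t + 1) + 0·(t + 1)² - 7/32·(t + 1)³.
With (t + 1) = 1/2: p(-1/2) = 809/256.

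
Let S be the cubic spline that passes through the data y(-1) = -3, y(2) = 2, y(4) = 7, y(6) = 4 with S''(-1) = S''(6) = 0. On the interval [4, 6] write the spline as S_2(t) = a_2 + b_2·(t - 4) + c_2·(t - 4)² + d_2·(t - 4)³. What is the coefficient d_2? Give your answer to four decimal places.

0.2741

Put M_i = S'' at the i-th knot. Here h = (3, 2, 2) and Δ = (5/3, 5/2, -3/2), so the interior equations h_(i-1)·M_(i-1) + 2(h_(i-1)+h_i)·M_i + h_i·M_(i+1) = 6(Δ_i − Δ_(i-1)) read
  3·M_0 + 10·M_1 + 2·M_2 = 6(Δ_1 - Δ_0) = 5
  2·M_1 + 8·M_2 + 2·M_3 = 6(Δ_2 - Δ_1) = -24
Natural end conditions: M_0 = M_3 = 0.
Hence M_0 = 0, M_1 = 22/19, M_2 = -125/38, M_3 = 0.
On [4, 6], with S_2(t) = a_2 + b_2·(t - 4) + c_2·(t - 4)² + d_2·(t - 4)³: c_2 = M_2/2 = -125/76, d_2 = (M_3 - M_2)/(6h_2) = 125/456, b_2 = Δ_2 - h_2(2M_2 + M_3)/6 = 79/114.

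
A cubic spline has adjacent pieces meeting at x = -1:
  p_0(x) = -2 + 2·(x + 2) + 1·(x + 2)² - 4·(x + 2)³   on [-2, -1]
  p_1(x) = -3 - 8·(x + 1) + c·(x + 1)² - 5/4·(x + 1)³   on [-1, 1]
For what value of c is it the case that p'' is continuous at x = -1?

p_0''(x) = 2 - 24·(x + 2), so p_0''(-1) = -22. On the right, p_1''(-1) = 2c, so c = -11.

-11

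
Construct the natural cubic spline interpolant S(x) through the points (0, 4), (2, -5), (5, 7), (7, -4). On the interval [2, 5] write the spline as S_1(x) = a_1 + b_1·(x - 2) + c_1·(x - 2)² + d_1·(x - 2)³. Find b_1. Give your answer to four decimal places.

With σ_i denoting the second derivative at x_i, h_i = 2, 3, 2, and Δ_i = (y_(i+1) − y_i)/h_i = -9/2, 4, -11/2:
  2·σ_0 + 10·σ_1 + 3·σ_2 = 6(Δ_1 - Δ_0) = 51
  3·σ_1 + 10·σ_2 + 2·σ_3 = 6(Δ_2 - Δ_1) = -57
Natural end conditions: σ_0 = σ_3 = 0.
Solving: σ_0 = 0, σ_1 = 681/91, σ_2 = -723/91, σ_3 = 0.
On [2, 5], with S_1(x) = a_1 + b_1·(x - 2) + c_1·(x - 2)² + d_1·(x - 2)³: c_1 = σ_1/2 = 681/182, d_1 = (σ_2 - σ_1)/(6h_1) = -6/7, b_1 = Δ_1 - h_1(2σ_1 + σ_2)/6 = 89/182.

0.4890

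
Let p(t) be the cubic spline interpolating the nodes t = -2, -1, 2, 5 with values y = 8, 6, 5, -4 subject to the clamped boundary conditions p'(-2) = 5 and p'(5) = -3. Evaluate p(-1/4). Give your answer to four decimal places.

4.1880

With σ_i denoting the second derivative at x_i, h_i = 1, 3, 3, and Δ_i = (y_(i+1) − y_i)/h_i = -2, -1/3, -3:
  1·σ_0 + 8·σ_1 + 3·σ_2 = 6(Δ_1 - Δ_0) = 10
  3·σ_1 + 12·σ_2 + 3·σ_3 = 6(Δ_2 - Δ_1) = -16
Clamped end conditions give two more equations: 2h_0·σ_0 + h_0·σ_1 = 6(Δ_0 - p'(-2)) = -42 and h_2·σ_2 + 2h_2·σ_3 = 6(p'(5) - Δ_2) = 0.
Hence σ_0 = -734/31, σ_1 = 166/31, σ_2 = -284/93, σ_3 = 142/93.
On [-1, 2], p(t) = 6 - 129/31·(t + 1) + 83/31·(t + 1)² - 391/837·(t + 1)³.
With (t + 1) = 3/4: p(-1/4) = 8309/1984.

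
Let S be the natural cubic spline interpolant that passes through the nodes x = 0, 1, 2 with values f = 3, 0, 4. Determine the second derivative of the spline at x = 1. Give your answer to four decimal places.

With M_i denoting the second derivative at x_i, h_i = 1, 1, and Δ_i = (y_(i+1) − y_i)/h_i = -3, 4:
  1·M_0 + 4·M_1 + 1·M_2 = 6(Δ_1 - Δ_0) = 42
Natural end conditions: M_0 = M_2 = 0.
Solving the tridiagonal system: M_0 = 0, M_1 = 21/2, M_2 = 0.

10.5000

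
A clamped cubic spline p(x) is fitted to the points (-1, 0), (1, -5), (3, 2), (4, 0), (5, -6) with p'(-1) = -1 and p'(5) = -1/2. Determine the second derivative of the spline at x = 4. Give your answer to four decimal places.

-9.7381

With σ_i denoting the second derivative at x_i, h_i = 2, 2, 1, 1, and Δ_i = (y_(i+1) − y_i)/h_i = -5/2, 7/2, -2, -6:
  2·σ_0 + 8·σ_1 + 2·σ_2 = 6(Δ_1 - Δ_0) = 36
  2·σ_1 + 6·σ_2 + 1·σ_3 = 6(Δ_2 - Δ_1) = -33
  1·σ_2 + 4·σ_3 + 1·σ_4 = 6(Δ_3 - Δ_2) = -24
Clamped end conditions give two more equations: 2h_0·σ_0 + h_0·σ_1 = 6(Δ_0 - p'(-1)) = -9 and h_3·σ_3 + 2h_3·σ_4 = 6(p'(5) - Δ_3) = 33.
Hence σ_0 = -509/84, σ_1 = 160/21, σ_2 = -77/12, σ_3 = -409/42, σ_4 = 1795/84.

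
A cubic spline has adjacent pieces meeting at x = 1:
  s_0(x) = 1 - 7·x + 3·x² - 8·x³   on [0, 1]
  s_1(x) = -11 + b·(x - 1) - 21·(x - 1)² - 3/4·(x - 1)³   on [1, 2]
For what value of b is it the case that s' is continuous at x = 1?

s_0'(x) = -7 + 6·x - 24·x², so s_0'(1) = -25. On the right, s_1'(1) = b, so b = -25.

-25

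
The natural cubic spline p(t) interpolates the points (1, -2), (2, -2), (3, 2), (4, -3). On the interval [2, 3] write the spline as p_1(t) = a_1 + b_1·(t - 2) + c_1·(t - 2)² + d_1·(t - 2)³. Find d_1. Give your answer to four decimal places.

-4.3333

With M_i denoting the second derivative at x_i, h_i = 1, 1, 1, and Δ_i = (y_(i+1) − y_i)/h_i = 0, 4, -5:
  1·M_0 + 4·M_1 + 1·M_2 = 6(Δ_1 - Δ_0) = 24
  1·M_1 + 4·M_2 + 1·M_3 = 6(Δ_2 - Δ_1) = -54
Natural end conditions: M_0 = M_3 = 0.
Solving: M_0 = 0, M_1 = 10, M_2 = -16, M_3 = 0.
On [2, 3], with p_1(t) = a_1 + b_1·(t - 2) + c_1·(t - 2)² + d_1·(t - 2)³: c_1 = M_1/2 = 5, d_1 = (M_2 - M_1)/(6h_1) = -13/3, b_1 = Δ_1 - h_1(2M_1 + M_2)/6 = 10/3.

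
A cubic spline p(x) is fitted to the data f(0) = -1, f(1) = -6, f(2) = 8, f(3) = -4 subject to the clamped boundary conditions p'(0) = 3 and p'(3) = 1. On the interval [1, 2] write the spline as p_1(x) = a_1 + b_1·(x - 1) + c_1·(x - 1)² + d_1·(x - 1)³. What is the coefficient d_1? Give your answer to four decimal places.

-22.2000

Write σ_i for p''(x_i). With h_i = 1, 1, 1 and divided differences Δ_i = -5, 14, -12, the continuity of p' gives the tridiagonal system
  1·σ_0 + 4·σ_1 + 1·σ_2 = 6(Δ_1 - Δ_0) = 114
  1·σ_1 + 4·σ_2 + 1·σ_3 = 6(Δ_2 - Δ_1) = -156
Clamped end conditions give two more equations: 2h_0·σ_0 + h_0·σ_1 = 6(Δ_0 - p'(0)) = -48 and h_2·σ_2 + 2h_2·σ_3 = 6(p'(3) - Δ_2) = 78.
Forward elimination and back-substitution give σ_0 = -812/15, σ_1 = 904/15, σ_2 = -1094/15, σ_3 = 1132/15.
On [1, 2], with p_1(x) = a_1 + b_1·(x - 1) + c_1·(x - 1)² + d_1·(x - 1)³: c_1 = σ_1/2 = 452/15, d_1 = (σ_2 - σ_1)/(6h_1) = -111/5, b_1 = Δ_1 - h_1(2σ_1 + σ_2)/6 = 91/15.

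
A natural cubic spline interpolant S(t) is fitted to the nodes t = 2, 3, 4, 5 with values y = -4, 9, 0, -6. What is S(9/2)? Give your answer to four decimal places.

Put σ_i = S'' at the i-th knot. Here h = (1, 1, 1) and Δ = (13, -9, -6), so the interior equations h_(i-1)·σ_(i-1) + 2(h_(i-1)+h_i)·σ_i + h_i·σ_(i+1) = 6(Δ_i − Δ_(i-1)) read
  1·σ_0 + 4·σ_1 + 1·σ_2 = 6(Δ_1 - Δ_0) = -132
  1·σ_1 + 4·σ_2 + 1·σ_3 = 6(Δ_2 - Δ_1) = 18
Natural end conditions: σ_0 = σ_3 = 0.
Forward elimination and back-substitution give σ_0 = 0, σ_1 = -182/5, σ_2 = 68/5, σ_3 = 0.
On [4, 5], S(t) = 0 - 158/15·(t - 4) + 34/5·(t - 4)² - 34/15·(t - 4)³.
With (t - 4) = 1/2: S(9/2) = -77/20.

-3.8500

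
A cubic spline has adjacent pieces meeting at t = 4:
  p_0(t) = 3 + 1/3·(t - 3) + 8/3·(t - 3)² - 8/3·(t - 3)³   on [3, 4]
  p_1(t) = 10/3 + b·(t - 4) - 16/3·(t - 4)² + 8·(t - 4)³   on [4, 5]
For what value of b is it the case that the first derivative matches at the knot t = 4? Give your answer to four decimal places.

-2.3333

p_0'(t) = 1/3 + 16/3·(t - 3) - 8·(t - 3)², so p_0'(4) = -7/3. On the right, p_1'(4) = b, so b = -7/3.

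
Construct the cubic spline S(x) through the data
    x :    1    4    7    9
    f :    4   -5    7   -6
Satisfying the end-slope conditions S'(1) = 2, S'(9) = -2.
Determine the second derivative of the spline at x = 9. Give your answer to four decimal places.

12.4474

With M_i denoting the second derivative at x_i, h_i = 3, 3, 2, and Δ_i = (y_(i+1) − y_i)/h_i = -3, 4, -13/2:
  3·M_0 + 12·M_1 + 3·M_2 = 6(Δ_1 - Δ_0) = 42
  3·M_1 + 10·M_2 + 2·M_3 = 6(Δ_2 - Δ_1) = -63
Clamped end conditions give two more equations: 2h_0·M_0 + h_0·M_1 = 6(Δ_0 - S'(1)) = -30 and h_2·M_2 + 2h_2·M_3 = 6(S'(9) - Δ_2) = 27.
Forward elimination and back-substitution give M_0 = -355/38, M_1 = 165/19, M_2 = -433/38, M_3 = 473/38.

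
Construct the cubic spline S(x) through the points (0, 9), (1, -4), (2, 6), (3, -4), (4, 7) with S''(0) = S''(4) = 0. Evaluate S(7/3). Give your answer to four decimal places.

3.7354

Write m_i for S''(x_i). With h_i = 1, 1, 1, 1 and divided differences Δ_i = -13, 10, -10, 11, the continuity of S' gives the tridiagonal system
  1·m_0 + 4·m_1 + 1·m_2 = 6(Δ_1 - Δ_0) = 138
  1·m_1 + 4·m_2 + 1·m_3 = 6(Δ_2 - Δ_1) = -120
  1·m_2 + 4·m_3 + 1·m_4 = 6(Δ_3 - Δ_2) = 126
Natural end conditions: m_0 = m_4 = 0.
Solving: m_0 = 0, m_1 = 669/14, m_2 = -372/7, m_3 = 627/14, m_4 = 0.
On [2, 3], S(x) = 6 + 1/4·(x - 2) - 186/7·(x - 2)² + 457/28·(x - 2)³.
With (x - 2) = 1/3: S(7/3) = 706/189.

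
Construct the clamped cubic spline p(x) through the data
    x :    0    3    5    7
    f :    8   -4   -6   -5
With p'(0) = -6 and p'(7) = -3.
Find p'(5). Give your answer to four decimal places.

0.9730

Let M_i = p''(x_i). Step sizes h_i = 3, 2, 2; slopes of the chords Δ_i = (y_(i+1) - y_i)/h_i = -4, -1, 1/2.
  3·M_0 + 10·M_1 + 2·M_2 = 6(Δ_1 - Δ_0) = 18
  2·M_1 + 8·M_2 + 2·M_3 = 6(Δ_2 - Δ_1) = 9
Clamped end conditions give two more equations: 2h_0·M_0 + h_0·M_1 = 6(Δ_0 - p'(0)) = 12 and h_2·M_2 + 2h_2·M_3 = 6(p'(7) - Δ_2) = -21.
Forward elimination and back-substitution give M_0 = 59/37, M_1 = 30/37, M_2 = 189/74, M_3 = -483/74.
On [5, 7], p'(x) = b_2 + 2c_2·(x - 5) + 3d_2·(x - 5)² with b_2 = Δ_2 - h_2(2M_2 + M_3)/6 = 36/37, c_2 = M_2/2 = 189/148, d_2 = (M_3 - M_2)/(6h_2) = -28/37. So p'(5) = 36/37.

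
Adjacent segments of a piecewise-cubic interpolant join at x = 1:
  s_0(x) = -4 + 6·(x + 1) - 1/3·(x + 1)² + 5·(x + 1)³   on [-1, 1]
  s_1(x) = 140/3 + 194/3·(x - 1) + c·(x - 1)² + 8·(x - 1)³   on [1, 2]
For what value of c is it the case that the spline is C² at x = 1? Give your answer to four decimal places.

29.6667

s_0''(x) = -2/3 + 30·(x + 1), so s_0''(1) = 178/3. On the right, s_1''(1) = 2c, so c = 89/3.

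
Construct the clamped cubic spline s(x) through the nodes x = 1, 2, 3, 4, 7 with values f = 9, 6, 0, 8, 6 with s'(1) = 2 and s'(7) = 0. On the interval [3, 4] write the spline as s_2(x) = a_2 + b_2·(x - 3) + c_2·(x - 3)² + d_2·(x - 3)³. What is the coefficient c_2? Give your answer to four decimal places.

13.0833

With M_i denoting the second derivative at x_i, h_i = 1, 1, 1, 3, and Δ_i = (y_(i+1) − y_i)/h_i = -3, -6, 8, -2/3:
  1·M_0 + 4·M_1 + 1·M_2 = 6(Δ_1 - Δ_0) = -18
  1·M_1 + 4·M_2 + 1·M_3 = 6(Δ_2 - Δ_1) = 84
  1·M_2 + 8·M_3 + 3·M_4 = 6(Δ_3 - Δ_2) = -52
Clamped end conditions give two more equations: 2h_0·M_0 + h_0·M_1 = 6(Δ_0 - s'(1)) = -30 and h_3·M_3 + 2h_3·M_4 = 6(s'(7) - Δ_3) = 4.
Solving: M_0 = -65/6, M_1 = -25/3, M_2 = 157/6, M_3 = -37/3, M_4 = 41/6.
On [3, 4], with s_2(x) = a_2 + b_2·(x - 3) + c_2·(x - 3)² + d_2·(x - 3)³: c_2 = M_2/2 = 157/12, d_2 = (M_3 - M_2)/(6h_2) = -77/12, b_2 = Δ_2 - h_2(2M_2 + M_3)/6 = 4/3.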